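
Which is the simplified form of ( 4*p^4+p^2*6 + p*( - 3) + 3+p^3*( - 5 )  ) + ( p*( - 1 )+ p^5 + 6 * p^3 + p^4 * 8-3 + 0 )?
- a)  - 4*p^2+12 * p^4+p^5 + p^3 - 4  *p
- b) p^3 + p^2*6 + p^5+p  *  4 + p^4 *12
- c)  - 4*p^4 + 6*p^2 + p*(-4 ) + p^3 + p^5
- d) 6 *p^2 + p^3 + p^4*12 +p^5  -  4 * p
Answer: d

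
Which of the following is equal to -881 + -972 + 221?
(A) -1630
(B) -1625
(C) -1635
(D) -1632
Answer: D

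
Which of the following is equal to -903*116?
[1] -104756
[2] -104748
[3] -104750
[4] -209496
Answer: 2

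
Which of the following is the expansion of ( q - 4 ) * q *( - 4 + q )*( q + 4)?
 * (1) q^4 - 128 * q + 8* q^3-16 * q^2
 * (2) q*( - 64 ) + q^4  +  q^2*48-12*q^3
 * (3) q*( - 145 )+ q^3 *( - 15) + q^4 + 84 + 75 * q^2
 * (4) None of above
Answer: 4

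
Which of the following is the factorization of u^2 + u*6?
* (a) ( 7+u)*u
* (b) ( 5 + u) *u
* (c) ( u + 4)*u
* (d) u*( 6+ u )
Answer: d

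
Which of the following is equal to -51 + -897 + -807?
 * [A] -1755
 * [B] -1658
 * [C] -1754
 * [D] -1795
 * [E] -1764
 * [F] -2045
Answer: A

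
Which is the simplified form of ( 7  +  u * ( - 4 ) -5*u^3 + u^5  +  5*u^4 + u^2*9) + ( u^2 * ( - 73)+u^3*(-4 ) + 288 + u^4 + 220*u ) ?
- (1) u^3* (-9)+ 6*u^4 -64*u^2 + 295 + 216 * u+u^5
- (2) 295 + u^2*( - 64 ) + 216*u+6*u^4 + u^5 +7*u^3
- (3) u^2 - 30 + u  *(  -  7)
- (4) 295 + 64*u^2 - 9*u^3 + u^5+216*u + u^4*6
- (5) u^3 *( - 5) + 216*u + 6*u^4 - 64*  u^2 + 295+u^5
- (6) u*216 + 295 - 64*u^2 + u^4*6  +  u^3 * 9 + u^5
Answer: 1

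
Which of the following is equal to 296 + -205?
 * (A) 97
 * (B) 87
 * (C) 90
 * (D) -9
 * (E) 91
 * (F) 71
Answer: E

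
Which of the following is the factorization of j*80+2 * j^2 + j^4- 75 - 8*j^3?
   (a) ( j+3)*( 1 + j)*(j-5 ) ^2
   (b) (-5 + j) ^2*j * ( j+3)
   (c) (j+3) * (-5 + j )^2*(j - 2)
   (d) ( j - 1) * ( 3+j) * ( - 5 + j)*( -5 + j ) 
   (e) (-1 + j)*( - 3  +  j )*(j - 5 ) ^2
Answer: d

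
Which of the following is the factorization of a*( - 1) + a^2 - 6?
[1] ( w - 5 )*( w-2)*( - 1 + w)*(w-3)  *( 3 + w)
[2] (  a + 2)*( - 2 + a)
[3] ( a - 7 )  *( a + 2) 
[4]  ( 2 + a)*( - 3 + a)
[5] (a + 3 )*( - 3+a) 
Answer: 4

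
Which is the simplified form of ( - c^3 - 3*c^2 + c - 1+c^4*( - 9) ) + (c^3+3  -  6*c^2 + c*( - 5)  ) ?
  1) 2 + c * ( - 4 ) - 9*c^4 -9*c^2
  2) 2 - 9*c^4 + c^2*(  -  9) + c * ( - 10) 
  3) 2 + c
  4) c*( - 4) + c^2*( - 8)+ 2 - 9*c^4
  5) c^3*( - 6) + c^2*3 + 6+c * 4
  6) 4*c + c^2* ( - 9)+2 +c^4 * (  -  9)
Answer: 1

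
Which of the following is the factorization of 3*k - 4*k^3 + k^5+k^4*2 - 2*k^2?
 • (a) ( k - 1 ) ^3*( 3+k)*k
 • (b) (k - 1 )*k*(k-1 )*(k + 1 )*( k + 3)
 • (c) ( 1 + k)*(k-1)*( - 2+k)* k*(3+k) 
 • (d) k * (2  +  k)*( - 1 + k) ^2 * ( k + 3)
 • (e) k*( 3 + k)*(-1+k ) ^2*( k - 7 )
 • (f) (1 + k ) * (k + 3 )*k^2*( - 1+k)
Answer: b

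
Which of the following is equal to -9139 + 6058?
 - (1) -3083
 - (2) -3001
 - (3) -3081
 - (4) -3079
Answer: 3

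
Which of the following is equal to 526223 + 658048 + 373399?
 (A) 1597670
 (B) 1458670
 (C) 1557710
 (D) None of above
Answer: D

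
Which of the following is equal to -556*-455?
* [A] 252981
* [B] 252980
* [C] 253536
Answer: B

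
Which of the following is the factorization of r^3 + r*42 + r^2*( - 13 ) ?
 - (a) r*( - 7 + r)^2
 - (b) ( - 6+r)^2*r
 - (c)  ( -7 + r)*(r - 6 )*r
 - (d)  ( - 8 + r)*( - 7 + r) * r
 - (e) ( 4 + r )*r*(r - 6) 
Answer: c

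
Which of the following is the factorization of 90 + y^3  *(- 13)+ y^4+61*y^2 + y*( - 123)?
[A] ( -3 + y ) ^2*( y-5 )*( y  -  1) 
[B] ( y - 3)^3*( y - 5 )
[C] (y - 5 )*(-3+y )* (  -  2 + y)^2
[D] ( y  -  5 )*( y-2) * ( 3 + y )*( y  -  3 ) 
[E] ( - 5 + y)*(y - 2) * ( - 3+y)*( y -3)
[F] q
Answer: E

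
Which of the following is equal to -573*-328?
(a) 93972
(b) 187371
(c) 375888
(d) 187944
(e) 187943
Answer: d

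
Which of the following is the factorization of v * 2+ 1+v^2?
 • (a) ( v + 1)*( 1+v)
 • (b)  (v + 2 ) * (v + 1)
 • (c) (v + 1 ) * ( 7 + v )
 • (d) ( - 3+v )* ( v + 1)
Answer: a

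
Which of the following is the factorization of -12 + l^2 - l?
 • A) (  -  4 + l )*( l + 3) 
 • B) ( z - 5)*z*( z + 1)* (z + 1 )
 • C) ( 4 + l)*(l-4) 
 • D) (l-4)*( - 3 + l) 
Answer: A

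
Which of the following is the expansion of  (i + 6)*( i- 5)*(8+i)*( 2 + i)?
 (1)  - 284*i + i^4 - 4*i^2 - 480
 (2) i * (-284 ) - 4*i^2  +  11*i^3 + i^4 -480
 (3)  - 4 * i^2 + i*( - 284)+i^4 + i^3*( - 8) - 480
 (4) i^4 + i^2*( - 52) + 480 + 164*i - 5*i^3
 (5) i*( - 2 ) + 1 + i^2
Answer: 2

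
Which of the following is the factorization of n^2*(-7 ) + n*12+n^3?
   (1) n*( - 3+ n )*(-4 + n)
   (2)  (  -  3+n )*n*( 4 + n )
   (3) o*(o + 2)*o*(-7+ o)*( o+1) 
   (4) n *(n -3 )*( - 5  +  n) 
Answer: 1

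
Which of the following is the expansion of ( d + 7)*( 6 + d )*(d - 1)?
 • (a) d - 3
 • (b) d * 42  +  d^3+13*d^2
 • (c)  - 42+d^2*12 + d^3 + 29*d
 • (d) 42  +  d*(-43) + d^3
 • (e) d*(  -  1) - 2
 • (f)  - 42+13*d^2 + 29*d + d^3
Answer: c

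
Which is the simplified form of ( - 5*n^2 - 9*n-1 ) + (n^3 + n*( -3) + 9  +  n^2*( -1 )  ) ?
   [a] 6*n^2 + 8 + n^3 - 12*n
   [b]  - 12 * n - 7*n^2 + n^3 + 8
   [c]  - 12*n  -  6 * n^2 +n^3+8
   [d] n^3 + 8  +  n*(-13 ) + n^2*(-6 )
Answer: c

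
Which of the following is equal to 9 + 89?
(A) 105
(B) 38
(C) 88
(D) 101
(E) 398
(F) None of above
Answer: F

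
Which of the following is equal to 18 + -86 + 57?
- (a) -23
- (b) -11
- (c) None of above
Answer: b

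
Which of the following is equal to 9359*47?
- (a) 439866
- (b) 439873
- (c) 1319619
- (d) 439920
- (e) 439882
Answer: b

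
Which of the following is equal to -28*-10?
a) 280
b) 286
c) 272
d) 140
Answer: a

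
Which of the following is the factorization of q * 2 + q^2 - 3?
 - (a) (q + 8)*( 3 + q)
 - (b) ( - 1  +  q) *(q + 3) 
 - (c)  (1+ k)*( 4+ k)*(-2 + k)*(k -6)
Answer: b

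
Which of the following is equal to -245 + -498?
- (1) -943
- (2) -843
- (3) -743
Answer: 3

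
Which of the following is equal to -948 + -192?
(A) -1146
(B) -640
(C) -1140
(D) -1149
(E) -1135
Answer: C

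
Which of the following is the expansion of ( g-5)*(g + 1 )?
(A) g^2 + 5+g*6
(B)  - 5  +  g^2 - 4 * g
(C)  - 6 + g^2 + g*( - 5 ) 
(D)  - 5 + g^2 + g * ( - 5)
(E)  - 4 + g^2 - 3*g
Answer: B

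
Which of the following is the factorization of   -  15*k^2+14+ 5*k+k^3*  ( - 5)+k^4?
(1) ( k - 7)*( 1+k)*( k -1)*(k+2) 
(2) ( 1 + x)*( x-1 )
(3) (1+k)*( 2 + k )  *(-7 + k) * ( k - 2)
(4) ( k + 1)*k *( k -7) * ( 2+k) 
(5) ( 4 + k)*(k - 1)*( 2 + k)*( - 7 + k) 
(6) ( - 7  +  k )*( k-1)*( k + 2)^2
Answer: 1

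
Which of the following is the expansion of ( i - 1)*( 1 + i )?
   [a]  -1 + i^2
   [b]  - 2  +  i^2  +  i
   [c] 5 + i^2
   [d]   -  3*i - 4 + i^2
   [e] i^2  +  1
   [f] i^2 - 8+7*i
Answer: a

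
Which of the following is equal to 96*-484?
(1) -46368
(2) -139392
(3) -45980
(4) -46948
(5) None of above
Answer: 5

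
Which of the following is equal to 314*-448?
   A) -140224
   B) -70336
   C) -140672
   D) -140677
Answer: C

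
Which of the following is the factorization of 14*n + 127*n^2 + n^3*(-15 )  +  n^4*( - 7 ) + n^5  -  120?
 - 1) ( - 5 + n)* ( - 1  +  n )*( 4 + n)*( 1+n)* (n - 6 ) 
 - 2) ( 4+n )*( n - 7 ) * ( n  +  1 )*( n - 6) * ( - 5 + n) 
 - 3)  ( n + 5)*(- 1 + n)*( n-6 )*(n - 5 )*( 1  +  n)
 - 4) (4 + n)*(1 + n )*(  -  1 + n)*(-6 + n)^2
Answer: 1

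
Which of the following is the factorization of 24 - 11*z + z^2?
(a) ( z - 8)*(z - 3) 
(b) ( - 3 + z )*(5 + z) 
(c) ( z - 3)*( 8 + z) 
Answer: a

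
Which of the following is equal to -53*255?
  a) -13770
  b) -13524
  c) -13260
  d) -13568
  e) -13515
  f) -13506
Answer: e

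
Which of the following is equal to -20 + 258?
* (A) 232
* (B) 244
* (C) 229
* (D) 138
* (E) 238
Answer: E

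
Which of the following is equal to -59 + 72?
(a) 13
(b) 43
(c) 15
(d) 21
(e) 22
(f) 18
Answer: a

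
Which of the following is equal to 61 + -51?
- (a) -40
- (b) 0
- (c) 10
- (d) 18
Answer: c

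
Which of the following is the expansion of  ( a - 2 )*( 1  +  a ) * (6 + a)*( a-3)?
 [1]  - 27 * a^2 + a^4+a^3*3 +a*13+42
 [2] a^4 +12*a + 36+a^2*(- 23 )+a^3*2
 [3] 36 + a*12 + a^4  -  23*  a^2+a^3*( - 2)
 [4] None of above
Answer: 2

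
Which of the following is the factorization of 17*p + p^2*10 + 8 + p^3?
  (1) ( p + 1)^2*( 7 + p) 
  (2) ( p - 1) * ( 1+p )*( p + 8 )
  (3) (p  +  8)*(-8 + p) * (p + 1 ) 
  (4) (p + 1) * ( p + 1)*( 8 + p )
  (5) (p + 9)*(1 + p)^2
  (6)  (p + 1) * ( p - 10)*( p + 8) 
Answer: 4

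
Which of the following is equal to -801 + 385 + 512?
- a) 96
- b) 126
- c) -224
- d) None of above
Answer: a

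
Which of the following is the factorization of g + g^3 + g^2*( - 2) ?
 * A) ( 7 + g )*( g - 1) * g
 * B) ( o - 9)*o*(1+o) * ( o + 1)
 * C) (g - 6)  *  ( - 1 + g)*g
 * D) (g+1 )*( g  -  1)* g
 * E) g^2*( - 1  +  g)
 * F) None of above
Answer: F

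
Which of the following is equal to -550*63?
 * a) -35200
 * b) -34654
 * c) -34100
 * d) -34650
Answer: d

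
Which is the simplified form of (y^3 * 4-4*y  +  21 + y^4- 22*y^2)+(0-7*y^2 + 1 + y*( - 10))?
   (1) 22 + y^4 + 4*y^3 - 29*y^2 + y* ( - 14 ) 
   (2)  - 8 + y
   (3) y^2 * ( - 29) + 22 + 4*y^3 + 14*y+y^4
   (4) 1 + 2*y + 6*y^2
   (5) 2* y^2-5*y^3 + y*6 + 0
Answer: 1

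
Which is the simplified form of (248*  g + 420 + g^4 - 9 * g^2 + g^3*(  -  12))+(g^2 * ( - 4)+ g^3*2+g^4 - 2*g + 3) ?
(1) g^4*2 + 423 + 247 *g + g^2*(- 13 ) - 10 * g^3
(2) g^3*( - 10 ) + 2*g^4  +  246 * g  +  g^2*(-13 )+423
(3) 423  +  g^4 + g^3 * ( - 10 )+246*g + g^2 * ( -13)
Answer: 2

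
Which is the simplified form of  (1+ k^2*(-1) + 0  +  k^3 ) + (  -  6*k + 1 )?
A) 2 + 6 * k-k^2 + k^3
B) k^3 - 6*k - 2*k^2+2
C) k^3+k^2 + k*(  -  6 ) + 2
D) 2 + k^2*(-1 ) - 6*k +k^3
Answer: D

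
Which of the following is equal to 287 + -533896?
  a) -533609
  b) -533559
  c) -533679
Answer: a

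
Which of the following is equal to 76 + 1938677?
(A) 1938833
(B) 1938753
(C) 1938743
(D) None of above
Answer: B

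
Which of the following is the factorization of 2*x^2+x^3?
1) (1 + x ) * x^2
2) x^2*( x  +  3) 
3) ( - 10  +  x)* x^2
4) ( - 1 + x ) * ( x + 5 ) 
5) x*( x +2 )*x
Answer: 5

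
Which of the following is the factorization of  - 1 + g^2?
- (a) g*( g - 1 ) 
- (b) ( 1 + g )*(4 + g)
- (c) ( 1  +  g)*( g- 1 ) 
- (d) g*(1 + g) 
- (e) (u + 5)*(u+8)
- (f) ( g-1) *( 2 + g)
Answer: c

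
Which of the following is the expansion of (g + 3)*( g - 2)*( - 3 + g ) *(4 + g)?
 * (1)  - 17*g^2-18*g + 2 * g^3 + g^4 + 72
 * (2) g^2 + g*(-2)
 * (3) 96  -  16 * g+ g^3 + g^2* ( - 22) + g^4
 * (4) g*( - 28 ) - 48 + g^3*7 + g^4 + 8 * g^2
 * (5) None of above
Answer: 1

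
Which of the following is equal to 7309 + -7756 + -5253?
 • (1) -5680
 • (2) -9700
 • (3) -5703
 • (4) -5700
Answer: 4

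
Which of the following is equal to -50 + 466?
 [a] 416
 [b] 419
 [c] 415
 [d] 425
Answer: a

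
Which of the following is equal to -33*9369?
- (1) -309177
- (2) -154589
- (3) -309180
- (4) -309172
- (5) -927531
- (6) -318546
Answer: 1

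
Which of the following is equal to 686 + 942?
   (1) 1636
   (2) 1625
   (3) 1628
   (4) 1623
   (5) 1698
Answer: 3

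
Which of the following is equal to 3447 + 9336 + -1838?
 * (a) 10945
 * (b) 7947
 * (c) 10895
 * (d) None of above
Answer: a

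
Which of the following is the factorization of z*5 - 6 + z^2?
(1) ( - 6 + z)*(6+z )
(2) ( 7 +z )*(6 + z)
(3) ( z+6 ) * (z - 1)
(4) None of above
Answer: 3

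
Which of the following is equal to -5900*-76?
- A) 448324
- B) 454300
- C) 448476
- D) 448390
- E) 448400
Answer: E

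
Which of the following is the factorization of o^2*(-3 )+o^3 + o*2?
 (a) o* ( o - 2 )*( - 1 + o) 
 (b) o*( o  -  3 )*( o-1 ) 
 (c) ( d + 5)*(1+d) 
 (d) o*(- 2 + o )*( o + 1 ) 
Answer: a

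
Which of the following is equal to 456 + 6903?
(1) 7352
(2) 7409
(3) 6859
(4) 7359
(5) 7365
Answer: 4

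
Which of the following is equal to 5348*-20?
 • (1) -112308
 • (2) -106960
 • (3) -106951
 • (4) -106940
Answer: 2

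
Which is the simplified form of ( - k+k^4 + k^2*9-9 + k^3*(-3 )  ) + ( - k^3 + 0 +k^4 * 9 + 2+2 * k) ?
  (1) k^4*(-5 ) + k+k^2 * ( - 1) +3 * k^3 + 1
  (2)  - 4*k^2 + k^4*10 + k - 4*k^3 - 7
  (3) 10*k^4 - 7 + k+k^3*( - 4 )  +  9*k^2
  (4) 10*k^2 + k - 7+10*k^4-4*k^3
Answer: 3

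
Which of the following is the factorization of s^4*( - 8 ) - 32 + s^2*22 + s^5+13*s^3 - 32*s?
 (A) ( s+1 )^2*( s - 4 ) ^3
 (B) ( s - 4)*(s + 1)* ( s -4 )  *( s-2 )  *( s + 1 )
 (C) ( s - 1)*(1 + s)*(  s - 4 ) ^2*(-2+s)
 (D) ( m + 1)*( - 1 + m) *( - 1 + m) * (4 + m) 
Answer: B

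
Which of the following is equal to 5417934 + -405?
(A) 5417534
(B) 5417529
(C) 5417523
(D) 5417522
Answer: B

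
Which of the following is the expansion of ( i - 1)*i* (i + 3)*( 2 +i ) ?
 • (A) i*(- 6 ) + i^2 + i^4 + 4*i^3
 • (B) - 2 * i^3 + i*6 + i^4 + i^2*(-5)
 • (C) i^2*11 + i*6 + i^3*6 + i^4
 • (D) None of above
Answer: A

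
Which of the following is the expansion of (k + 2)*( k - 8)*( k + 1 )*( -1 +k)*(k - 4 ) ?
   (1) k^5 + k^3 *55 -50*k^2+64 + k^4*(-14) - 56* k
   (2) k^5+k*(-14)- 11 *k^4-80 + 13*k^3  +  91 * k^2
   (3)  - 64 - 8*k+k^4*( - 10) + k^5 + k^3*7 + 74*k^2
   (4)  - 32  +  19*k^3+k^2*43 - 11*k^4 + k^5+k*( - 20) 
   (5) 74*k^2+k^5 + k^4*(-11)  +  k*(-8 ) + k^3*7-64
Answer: 3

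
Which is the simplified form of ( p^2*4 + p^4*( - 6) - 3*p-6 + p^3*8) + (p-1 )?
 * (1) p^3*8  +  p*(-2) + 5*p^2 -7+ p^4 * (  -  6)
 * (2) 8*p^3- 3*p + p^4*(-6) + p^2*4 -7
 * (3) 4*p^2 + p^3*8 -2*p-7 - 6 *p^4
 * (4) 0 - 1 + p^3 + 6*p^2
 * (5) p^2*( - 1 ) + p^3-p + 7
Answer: 3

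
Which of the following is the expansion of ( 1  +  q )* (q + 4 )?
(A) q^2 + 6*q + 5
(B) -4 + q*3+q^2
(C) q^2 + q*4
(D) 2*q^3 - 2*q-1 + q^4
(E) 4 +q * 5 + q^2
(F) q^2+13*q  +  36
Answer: E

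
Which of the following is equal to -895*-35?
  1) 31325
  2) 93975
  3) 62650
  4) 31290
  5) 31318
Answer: 1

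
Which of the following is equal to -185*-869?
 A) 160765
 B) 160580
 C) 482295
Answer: A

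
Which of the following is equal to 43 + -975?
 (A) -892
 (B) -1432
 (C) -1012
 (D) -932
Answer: D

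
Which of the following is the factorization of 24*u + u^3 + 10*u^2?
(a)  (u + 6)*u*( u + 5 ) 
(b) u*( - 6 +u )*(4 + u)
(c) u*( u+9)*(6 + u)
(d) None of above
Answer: d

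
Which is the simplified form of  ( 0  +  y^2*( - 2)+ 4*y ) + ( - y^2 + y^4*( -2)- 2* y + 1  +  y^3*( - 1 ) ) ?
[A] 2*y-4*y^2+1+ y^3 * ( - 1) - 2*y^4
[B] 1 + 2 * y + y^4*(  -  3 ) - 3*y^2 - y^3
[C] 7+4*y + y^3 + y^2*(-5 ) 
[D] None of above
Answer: D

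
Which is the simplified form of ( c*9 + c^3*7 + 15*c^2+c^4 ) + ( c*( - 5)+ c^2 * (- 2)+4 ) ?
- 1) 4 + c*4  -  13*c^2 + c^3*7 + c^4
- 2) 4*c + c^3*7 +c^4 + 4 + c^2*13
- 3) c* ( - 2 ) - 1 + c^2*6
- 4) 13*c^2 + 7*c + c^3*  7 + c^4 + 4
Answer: 2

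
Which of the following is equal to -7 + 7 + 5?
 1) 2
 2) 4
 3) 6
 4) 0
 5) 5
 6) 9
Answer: 5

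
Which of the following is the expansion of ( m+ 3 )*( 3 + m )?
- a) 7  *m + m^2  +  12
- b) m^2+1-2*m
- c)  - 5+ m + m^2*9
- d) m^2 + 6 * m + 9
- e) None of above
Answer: d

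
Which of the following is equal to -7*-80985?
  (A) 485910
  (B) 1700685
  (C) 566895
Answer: C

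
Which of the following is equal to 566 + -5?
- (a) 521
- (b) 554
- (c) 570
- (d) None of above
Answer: d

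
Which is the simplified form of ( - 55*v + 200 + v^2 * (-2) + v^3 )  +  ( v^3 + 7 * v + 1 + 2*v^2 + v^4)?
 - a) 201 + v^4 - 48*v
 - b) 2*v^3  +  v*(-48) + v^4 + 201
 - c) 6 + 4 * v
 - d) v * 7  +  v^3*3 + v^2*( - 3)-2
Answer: b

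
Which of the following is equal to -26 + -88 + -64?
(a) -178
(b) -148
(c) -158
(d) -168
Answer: a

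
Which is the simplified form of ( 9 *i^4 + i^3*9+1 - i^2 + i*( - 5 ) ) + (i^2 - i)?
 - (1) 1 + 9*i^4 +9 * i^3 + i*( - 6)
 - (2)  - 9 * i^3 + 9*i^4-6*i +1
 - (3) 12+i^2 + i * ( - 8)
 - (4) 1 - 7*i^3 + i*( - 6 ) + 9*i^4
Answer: 1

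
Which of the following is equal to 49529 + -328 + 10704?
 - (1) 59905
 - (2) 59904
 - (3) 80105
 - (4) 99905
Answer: 1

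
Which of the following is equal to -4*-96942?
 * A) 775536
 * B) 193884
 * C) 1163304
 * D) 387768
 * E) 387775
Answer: D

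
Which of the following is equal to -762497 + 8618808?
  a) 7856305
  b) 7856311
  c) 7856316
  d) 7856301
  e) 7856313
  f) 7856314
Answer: b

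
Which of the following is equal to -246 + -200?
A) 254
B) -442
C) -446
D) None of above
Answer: C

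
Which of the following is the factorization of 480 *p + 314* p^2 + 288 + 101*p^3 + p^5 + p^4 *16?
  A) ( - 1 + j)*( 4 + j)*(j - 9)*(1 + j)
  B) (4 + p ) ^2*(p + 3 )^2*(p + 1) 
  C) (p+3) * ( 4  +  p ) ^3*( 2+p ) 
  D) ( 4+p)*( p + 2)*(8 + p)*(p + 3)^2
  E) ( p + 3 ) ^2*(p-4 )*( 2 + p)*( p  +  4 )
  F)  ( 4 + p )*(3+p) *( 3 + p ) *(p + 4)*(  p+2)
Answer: F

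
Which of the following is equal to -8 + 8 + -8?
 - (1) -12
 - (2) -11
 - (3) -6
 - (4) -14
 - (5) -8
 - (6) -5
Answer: 5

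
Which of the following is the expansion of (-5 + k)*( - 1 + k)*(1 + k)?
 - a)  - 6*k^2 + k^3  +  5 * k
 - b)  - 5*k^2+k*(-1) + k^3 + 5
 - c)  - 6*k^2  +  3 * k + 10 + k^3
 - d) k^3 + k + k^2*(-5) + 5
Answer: b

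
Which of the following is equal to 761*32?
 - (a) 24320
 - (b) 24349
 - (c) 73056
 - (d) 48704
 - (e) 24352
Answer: e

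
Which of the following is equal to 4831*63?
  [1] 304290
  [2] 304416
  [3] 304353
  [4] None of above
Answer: 3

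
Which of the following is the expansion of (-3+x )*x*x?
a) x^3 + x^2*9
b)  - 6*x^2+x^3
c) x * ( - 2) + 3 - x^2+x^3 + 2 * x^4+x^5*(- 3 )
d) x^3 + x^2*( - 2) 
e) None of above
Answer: e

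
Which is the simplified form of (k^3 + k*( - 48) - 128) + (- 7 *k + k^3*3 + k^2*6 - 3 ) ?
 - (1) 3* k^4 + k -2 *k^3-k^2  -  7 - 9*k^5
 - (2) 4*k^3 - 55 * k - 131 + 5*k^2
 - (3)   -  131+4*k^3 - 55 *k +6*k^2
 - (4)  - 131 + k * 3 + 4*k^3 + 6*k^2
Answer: 3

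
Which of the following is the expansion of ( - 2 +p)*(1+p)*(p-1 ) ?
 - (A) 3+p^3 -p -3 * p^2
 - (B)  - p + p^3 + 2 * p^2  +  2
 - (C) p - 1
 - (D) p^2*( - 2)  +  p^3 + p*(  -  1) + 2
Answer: D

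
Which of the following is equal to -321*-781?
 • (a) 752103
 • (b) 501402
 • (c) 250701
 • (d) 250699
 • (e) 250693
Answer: c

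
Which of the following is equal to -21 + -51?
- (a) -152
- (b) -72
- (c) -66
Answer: b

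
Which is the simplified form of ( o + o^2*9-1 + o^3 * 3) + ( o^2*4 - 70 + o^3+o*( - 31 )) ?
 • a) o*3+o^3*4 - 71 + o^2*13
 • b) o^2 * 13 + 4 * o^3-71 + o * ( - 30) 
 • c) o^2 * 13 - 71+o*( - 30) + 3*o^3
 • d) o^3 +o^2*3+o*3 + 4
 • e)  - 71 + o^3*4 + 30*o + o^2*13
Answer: b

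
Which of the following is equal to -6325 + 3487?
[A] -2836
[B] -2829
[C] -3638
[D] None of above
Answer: D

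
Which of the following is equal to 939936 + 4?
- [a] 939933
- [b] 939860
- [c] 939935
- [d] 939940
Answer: d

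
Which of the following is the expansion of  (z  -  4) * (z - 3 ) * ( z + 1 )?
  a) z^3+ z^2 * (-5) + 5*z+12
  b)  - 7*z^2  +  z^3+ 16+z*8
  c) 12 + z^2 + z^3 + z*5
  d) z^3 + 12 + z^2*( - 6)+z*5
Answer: d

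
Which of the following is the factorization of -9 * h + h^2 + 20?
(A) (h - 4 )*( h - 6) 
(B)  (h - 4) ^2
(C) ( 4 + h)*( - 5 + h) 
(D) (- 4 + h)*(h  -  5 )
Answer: D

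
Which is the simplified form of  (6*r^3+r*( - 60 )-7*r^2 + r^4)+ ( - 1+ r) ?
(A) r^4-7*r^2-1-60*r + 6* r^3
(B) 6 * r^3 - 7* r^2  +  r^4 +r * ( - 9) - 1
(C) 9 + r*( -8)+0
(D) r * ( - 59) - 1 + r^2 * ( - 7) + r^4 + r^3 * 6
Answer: D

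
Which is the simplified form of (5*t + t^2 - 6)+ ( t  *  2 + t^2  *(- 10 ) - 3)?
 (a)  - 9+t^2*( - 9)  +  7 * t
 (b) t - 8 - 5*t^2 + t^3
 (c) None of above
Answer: a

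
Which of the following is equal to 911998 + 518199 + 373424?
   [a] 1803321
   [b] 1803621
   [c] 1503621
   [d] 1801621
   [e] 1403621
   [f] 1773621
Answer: b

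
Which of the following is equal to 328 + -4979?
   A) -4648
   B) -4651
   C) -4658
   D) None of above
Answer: B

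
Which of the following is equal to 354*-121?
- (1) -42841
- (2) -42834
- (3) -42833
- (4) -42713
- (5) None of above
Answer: 2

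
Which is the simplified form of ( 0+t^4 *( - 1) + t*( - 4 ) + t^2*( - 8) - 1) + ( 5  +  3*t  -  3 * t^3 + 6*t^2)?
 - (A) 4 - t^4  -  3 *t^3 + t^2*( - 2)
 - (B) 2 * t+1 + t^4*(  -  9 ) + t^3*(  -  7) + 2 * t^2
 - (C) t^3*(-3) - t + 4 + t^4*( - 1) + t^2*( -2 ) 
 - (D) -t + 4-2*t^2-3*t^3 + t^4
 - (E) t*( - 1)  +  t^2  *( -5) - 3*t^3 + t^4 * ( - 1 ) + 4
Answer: C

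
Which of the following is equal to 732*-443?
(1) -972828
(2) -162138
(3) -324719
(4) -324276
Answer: 4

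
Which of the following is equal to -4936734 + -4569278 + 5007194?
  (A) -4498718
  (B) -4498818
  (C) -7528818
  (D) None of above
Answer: B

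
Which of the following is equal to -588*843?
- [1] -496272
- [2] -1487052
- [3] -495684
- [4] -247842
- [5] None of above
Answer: 3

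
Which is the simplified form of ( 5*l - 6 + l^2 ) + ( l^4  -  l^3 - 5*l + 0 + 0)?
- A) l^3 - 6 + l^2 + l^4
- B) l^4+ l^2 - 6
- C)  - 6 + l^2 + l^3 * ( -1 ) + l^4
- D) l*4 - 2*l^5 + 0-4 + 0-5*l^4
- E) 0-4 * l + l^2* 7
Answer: C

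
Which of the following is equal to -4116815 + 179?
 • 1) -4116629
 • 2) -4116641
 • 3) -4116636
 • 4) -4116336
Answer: 3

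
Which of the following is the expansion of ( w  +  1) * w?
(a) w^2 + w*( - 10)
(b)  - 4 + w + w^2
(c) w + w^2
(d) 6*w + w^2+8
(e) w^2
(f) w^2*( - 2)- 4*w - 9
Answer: c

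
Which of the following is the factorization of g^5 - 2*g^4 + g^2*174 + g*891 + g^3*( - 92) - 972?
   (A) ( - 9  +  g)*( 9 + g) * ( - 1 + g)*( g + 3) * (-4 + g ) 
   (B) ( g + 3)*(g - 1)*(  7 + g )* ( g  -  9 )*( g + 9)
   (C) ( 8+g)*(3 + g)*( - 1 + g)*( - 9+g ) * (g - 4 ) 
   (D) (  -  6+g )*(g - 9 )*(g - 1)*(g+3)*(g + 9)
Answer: A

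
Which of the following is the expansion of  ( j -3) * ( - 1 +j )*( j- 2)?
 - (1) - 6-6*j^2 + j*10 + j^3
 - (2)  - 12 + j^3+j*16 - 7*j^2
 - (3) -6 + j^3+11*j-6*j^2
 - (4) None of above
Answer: 3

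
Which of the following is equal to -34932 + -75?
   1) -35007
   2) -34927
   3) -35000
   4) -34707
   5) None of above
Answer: 1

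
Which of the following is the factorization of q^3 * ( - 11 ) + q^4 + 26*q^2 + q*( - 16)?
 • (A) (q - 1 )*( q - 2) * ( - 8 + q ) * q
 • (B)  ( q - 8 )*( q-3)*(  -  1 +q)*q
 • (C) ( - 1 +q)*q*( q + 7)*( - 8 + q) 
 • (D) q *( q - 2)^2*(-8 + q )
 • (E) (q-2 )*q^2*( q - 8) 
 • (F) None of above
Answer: A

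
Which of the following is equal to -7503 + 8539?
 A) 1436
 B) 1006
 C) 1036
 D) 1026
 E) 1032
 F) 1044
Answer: C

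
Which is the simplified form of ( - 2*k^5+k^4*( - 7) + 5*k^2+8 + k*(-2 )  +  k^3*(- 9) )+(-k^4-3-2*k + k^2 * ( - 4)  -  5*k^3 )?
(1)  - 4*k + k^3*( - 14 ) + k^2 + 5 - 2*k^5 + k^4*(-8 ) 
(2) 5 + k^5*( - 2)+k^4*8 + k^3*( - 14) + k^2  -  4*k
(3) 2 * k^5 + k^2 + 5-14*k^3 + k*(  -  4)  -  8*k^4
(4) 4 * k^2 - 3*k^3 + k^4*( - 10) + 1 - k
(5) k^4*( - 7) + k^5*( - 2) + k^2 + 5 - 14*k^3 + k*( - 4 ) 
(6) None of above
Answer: 1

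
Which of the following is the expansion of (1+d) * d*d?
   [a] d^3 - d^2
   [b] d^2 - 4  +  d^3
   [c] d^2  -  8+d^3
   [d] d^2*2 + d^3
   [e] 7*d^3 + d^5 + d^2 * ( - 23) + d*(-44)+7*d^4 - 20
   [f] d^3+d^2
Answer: f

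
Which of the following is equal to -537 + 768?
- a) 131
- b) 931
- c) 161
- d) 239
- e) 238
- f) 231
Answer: f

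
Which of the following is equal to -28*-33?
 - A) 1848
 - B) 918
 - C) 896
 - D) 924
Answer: D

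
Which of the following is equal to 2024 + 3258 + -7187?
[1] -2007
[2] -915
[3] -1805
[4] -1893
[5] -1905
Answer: 5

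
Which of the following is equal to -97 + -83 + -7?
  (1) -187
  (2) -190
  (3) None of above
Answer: 1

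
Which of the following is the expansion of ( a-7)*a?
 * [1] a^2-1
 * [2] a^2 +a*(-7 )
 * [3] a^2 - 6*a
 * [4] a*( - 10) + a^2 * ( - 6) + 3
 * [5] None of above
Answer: 2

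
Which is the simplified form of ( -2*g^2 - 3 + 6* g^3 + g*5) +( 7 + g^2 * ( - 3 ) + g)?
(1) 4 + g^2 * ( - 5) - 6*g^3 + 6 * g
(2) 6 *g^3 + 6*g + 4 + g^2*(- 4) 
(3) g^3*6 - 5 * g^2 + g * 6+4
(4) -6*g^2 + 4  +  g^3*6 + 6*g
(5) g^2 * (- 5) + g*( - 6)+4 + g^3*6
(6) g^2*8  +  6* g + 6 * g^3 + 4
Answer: 3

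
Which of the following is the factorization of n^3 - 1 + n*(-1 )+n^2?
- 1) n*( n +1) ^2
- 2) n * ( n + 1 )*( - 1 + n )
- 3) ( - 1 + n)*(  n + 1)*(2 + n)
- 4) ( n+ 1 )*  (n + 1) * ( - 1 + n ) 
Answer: 4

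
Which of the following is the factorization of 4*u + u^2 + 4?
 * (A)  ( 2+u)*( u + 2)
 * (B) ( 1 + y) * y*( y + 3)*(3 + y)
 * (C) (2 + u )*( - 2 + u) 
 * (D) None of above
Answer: A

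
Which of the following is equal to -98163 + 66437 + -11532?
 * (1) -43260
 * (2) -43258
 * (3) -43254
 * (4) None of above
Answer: 2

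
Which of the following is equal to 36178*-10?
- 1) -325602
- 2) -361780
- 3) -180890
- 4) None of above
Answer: 2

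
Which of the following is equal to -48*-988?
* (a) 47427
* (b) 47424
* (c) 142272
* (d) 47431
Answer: b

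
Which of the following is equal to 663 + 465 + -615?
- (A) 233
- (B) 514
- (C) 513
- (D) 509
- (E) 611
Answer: C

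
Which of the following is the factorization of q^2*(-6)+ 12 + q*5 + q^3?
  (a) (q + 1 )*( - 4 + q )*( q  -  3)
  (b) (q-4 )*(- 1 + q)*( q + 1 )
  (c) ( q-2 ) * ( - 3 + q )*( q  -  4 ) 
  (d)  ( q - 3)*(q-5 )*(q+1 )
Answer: a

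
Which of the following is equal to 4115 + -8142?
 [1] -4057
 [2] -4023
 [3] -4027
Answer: 3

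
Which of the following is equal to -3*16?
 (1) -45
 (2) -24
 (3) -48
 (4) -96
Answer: 3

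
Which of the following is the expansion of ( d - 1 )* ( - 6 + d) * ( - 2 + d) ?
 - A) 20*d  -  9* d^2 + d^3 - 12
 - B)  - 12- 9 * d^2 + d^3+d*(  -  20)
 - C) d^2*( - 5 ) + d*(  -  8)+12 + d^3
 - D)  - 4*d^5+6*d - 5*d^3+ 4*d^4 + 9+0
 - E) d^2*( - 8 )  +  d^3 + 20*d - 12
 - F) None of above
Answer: A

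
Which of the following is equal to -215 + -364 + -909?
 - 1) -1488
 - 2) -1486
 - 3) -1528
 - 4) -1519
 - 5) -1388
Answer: 1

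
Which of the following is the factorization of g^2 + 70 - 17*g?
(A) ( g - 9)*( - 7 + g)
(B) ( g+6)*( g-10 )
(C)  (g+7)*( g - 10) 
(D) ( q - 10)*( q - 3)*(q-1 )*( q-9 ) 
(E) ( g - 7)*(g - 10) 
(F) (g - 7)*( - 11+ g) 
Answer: E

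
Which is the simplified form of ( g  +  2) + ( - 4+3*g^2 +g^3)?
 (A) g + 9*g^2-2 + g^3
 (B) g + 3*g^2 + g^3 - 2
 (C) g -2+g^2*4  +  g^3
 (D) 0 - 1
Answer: B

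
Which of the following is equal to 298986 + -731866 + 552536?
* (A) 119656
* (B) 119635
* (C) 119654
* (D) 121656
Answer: A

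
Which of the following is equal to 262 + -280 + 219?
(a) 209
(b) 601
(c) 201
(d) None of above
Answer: c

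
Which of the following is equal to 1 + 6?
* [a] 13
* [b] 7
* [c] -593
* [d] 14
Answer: b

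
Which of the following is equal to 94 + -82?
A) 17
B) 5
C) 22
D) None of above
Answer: D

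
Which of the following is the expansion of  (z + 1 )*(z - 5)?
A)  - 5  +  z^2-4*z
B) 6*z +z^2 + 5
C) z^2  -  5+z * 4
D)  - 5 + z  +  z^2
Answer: A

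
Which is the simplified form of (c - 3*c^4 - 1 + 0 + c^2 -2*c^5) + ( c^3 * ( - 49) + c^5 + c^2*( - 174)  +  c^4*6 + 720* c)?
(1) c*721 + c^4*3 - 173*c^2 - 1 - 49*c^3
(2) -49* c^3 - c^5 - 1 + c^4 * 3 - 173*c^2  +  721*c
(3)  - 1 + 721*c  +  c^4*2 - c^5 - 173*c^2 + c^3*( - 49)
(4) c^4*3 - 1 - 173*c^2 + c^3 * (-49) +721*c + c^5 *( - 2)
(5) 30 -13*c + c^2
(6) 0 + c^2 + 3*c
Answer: 2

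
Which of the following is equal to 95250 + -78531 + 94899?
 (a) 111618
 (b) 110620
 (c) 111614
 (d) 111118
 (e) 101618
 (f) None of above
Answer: a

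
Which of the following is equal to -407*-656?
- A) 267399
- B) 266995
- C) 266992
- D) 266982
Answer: C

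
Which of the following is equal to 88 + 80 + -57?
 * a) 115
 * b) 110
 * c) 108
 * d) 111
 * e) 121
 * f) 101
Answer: d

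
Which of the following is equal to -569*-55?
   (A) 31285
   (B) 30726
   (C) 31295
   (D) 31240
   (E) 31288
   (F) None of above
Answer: C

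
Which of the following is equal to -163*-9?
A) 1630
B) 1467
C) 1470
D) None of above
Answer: B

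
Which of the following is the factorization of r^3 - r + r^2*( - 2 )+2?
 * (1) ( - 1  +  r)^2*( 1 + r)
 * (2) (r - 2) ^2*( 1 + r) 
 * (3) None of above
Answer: 3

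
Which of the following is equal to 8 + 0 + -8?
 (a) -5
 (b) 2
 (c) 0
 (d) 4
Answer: c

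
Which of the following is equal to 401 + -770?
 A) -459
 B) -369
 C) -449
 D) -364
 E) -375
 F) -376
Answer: B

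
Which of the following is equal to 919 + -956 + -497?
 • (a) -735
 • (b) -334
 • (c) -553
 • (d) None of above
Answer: d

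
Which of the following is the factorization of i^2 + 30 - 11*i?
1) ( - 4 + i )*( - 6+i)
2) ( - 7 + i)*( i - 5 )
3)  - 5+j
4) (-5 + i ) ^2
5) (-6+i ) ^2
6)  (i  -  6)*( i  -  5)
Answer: 6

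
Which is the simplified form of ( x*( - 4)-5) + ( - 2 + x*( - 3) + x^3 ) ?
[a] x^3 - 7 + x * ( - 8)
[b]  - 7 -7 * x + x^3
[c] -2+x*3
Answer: b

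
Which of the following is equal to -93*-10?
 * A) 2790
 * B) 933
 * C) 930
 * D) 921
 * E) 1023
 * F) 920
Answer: C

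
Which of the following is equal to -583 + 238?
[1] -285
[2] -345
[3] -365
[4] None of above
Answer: 2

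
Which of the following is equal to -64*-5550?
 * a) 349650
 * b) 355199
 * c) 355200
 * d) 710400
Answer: c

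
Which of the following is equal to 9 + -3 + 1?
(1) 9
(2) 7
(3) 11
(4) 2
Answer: 2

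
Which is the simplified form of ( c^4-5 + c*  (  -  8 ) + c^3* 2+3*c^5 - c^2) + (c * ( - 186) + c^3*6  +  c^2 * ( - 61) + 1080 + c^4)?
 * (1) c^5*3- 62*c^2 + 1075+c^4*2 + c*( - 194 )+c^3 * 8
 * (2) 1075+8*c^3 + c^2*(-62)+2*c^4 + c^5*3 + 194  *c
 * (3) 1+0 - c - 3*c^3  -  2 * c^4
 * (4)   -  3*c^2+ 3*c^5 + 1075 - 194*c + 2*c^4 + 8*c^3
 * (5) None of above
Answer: 1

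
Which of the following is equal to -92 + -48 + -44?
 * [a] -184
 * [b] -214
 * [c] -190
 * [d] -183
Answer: a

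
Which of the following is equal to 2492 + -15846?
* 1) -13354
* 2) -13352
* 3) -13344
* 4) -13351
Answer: 1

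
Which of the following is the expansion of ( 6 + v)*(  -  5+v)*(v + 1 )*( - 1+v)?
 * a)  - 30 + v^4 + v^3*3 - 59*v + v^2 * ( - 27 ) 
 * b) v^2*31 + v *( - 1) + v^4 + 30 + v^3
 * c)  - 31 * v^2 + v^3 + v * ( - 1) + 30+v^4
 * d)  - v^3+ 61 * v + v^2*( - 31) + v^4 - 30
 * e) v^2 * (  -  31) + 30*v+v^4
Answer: c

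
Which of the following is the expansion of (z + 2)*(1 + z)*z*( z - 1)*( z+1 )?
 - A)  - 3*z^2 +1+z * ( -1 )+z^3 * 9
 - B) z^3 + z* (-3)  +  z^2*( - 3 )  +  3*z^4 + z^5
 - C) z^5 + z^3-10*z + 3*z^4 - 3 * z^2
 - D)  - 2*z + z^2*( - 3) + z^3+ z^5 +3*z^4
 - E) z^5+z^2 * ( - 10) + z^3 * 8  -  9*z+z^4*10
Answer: D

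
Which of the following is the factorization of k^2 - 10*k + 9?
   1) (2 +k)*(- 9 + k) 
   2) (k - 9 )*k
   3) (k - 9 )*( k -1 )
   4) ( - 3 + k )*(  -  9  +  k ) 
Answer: 3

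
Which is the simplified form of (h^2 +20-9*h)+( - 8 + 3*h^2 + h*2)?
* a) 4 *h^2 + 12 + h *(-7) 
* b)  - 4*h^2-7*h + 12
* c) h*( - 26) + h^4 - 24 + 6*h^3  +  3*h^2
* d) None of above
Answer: a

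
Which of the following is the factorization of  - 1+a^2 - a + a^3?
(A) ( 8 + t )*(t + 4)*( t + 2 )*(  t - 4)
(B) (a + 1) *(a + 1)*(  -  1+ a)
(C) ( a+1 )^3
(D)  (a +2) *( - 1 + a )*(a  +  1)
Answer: B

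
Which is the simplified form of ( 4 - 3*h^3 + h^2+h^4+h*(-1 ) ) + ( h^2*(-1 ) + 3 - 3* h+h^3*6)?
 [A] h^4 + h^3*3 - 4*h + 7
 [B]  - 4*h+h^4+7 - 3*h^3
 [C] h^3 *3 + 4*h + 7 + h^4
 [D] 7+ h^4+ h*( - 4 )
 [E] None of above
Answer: A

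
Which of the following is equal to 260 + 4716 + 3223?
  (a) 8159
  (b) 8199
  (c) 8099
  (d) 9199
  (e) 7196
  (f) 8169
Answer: b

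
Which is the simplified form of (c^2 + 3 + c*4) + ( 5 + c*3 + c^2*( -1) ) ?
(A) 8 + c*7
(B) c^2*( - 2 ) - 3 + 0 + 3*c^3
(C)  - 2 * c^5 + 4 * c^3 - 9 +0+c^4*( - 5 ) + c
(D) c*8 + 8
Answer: A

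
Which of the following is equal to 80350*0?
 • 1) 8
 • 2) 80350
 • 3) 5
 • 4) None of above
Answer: 4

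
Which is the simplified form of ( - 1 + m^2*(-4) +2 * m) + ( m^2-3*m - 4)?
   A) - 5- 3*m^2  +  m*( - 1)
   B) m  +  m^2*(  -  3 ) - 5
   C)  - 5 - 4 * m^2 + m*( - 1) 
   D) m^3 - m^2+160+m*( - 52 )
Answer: A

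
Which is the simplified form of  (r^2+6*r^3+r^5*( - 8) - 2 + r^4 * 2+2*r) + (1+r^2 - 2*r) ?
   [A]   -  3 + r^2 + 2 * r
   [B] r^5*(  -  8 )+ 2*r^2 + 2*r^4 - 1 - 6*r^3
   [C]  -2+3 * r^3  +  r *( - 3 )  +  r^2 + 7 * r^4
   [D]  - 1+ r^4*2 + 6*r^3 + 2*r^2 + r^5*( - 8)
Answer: D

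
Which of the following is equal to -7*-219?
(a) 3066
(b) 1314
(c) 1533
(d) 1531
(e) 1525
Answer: c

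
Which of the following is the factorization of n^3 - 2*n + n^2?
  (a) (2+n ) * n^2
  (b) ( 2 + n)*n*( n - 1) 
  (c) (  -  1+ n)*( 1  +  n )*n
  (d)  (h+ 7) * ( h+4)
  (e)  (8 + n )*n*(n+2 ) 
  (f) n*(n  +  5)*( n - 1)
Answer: b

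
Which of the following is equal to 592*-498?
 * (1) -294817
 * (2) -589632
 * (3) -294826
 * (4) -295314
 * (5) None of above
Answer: 5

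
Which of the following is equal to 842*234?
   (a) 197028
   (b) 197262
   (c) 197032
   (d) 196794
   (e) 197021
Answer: a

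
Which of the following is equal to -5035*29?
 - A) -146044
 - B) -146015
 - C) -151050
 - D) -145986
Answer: B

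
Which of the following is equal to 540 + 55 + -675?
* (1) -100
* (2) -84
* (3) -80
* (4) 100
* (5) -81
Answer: 3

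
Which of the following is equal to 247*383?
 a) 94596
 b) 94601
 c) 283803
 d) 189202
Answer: b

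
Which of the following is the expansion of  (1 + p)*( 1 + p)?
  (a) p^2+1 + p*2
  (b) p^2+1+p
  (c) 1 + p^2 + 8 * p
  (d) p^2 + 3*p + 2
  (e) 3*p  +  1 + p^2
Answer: a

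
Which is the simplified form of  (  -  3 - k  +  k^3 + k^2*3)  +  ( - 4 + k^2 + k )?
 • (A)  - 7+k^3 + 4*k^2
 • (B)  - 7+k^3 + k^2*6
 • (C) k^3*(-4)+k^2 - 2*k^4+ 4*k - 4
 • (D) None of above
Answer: A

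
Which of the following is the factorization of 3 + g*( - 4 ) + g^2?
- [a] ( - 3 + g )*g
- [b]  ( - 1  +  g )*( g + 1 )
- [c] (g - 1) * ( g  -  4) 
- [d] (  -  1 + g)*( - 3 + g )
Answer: d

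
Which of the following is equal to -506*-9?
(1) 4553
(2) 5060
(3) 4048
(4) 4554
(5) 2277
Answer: 4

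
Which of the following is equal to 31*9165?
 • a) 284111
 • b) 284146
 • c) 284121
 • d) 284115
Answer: d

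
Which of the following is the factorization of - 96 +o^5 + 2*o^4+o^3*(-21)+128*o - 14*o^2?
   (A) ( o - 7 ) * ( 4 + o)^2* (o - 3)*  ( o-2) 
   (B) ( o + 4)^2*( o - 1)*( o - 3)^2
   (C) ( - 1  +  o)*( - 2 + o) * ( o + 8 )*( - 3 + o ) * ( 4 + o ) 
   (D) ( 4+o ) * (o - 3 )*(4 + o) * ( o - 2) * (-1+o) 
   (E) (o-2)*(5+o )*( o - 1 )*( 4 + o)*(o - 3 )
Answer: D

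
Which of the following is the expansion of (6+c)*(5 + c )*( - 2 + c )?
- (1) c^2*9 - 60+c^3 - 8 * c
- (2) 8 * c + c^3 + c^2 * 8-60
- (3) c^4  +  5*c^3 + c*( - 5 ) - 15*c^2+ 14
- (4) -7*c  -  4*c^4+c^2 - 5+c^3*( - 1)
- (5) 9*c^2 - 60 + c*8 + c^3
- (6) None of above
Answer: 5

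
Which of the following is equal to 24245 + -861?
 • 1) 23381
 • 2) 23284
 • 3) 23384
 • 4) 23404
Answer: 3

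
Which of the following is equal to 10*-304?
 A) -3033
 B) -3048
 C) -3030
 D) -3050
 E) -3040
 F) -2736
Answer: E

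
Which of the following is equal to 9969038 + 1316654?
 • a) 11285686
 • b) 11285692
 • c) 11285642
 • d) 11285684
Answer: b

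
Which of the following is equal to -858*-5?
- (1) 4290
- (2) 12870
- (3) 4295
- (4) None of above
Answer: 1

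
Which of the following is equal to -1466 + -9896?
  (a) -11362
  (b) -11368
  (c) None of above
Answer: a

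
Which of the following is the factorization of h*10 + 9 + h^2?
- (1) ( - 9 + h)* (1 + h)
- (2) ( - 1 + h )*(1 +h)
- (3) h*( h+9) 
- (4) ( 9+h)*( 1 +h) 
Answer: 4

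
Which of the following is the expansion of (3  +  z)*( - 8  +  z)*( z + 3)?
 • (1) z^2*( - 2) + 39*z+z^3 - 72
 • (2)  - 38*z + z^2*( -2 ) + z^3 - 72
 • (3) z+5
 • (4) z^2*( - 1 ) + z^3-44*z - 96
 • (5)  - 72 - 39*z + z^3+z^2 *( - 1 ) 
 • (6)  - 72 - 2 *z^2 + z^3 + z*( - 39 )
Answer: 6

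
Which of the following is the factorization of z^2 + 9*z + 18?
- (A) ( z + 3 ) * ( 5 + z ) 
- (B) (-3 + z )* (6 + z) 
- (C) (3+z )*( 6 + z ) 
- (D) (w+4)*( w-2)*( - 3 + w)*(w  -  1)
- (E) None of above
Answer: C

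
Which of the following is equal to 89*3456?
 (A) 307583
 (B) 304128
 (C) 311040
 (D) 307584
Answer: D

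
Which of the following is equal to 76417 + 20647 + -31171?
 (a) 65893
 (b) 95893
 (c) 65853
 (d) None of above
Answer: a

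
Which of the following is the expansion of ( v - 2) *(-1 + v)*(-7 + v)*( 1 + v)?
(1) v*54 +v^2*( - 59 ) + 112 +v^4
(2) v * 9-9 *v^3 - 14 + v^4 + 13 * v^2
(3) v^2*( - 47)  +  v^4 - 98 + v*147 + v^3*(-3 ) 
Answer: 2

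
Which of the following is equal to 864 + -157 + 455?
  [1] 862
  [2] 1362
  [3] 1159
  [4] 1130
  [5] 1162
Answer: 5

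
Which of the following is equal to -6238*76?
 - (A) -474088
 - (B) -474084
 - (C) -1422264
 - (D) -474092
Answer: A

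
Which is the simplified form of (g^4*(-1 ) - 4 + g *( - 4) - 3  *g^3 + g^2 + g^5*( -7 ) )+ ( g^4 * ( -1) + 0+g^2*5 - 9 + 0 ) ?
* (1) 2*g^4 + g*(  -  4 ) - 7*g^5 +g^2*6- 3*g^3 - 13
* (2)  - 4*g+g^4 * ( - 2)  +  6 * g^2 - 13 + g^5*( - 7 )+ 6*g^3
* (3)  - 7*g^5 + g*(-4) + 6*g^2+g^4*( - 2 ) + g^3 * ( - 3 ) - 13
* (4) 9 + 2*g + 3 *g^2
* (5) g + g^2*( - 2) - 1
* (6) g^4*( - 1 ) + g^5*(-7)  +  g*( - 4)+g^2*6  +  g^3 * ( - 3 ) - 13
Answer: 3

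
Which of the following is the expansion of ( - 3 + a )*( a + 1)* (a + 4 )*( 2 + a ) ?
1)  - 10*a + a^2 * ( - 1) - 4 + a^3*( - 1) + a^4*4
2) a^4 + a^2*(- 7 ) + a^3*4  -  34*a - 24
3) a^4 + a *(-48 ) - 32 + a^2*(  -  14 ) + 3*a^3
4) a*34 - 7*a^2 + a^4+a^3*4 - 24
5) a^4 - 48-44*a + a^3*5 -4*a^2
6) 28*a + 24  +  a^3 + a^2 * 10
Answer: 2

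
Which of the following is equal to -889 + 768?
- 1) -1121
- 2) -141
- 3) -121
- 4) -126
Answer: 3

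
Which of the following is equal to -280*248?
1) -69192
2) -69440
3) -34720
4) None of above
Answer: 2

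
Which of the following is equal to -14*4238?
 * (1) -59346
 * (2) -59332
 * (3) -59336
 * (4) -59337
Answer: 2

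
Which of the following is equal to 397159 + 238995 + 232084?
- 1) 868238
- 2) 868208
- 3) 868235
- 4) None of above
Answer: 1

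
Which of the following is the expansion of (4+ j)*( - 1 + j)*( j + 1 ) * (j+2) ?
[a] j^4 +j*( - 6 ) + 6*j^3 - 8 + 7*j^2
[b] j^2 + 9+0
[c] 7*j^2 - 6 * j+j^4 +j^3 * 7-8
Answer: a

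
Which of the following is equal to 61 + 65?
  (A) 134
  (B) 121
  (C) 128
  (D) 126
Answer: D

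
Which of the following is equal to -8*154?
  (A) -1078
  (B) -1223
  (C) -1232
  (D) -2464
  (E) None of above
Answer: C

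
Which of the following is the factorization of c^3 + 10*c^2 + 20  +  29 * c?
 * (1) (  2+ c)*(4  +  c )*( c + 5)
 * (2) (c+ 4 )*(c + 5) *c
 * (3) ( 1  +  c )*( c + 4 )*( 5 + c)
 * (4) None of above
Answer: 3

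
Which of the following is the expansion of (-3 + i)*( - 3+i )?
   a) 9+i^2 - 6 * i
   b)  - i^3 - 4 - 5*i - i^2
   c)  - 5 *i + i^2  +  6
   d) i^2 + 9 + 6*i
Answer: a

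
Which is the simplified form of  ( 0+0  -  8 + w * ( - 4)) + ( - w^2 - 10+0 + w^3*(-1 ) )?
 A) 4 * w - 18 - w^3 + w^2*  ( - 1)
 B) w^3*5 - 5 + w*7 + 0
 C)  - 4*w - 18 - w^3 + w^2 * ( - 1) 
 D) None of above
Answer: C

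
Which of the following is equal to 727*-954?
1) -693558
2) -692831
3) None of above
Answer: 1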